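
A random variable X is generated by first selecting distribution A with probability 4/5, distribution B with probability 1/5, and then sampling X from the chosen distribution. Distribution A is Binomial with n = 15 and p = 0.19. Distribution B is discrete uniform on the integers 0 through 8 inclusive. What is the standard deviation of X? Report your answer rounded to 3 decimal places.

1.842

Per component, A: μ=2.85, E[X²]=10.431; B: μ=4, E[X²]=22.6667.
E[X] = 0.8·2.85 + 0.2·4 = 3.08.
E[X²] = 0.8·10.431 + 0.2·22.6667 = 12.8781.
Var(X) = E[X²] − (E[X])² = 12.8781 − 9.4864 = 3.39173.
SD(X) = √3.39173 = 1.84167.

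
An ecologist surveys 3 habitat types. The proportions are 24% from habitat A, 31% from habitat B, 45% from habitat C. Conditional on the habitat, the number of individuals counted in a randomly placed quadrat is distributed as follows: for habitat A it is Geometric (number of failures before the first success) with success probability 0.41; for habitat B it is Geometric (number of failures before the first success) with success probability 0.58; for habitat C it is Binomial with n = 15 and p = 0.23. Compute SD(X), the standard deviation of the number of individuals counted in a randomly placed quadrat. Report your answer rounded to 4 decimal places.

1.9840

Per component, A: μ=1.43902, E[X²]=5.58061; B: μ=0.724138, E[X²]=1.77289; C: μ=3.45, E[X²]=14.559.
E[X] = 0.24·1.43902 + 0.31·0.724138 + 0.45·3.45 = 2.12235.
E[X²] = 0.24·5.58061 + 0.31·1.77289 + 0.45·14.559 = 8.44049.
Var(X) = E[X²] − (E[X])² = 8.44049 − 4.50436 = 3.93613.
SD(X) = √3.93613 = 1.98397.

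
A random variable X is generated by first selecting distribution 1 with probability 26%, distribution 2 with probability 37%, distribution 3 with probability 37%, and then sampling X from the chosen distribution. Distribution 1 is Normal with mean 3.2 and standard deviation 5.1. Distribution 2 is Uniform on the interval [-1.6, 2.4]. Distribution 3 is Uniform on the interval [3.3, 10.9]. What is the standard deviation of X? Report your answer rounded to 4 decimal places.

4.1713

Per component, 1: μ=3.2, E[X²]=36.25; 2: μ=0.4, E[X²]=1.49333; 3: μ=7.1, E[X²]=55.2233.
E[X] = 0.26·3.2 + 0.37·0.4 + 0.37·7.1 = 3.607.
E[X²] = 0.26·36.25 + 0.37·1.49333 + 0.37·55.2233 = 30.4102.
Var(X) = E[X²] − (E[X])² = 30.4102 − 13.0104 = 17.3997.
SD(X) = √17.3997 = 4.1713.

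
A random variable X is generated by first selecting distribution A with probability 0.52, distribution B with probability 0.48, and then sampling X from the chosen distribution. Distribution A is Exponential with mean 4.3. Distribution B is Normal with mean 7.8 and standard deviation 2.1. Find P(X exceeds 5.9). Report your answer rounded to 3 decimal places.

0.524

Conditional on each component, P(X > 5.9): A: 0.253576; B: 0.817204.
By total probability, P(X > 5.9) = 0.52·0.253576 + 0.48·0.817204 = 0.524117.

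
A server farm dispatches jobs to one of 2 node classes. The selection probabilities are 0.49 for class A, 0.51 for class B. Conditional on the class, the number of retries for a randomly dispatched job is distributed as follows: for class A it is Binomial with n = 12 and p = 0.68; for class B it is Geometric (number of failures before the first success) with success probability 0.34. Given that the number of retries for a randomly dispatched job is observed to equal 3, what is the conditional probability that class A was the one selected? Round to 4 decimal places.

Likelihoods P(X=3 | ·): A: 0.00243388; B: 0.0977486.
Posterior ∝ prior × likelihood. Numerator for A: 0.49·0.00243388 = 0.0011926.
Normalizing constant: 0.49·0.00243388 + 0.51·0.0977486 = 0.0510444.
P(A | observation) = 0.0011926 / 0.0510444 = 0.023364.

0.0234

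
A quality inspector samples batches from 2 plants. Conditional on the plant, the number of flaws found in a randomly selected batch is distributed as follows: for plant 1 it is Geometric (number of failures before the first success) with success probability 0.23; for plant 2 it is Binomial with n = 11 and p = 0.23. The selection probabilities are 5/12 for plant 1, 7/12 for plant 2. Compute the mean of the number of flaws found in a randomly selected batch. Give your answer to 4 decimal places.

Component means — 1: 3.34783; 2: 2.53.
E[X] = 0.416667·3.34783 + 0.583333·2.53 = 2.87076.

2.8708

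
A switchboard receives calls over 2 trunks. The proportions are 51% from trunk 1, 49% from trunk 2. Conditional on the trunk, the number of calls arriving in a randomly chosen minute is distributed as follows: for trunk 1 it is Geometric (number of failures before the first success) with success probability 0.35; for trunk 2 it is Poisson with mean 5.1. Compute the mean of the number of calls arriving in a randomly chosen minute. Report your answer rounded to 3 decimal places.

3.446

Component means — 1: 1.85714; 2: 5.1.
E[X] = 0.51·1.85714 + 0.49·5.1 = 3.44614.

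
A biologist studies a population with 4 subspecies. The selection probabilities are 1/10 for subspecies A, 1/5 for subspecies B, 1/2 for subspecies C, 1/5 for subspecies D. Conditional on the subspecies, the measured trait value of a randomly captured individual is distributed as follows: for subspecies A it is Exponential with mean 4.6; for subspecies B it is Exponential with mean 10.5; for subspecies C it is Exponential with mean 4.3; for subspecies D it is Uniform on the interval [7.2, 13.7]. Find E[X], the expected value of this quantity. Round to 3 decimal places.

6.800

Component means — A: 4.6; B: 10.5; C: 4.3; D: 10.45.
E[X] = 0.1·4.6 + 0.2·10.5 + 0.5·4.3 + 0.2·10.45 = 6.8.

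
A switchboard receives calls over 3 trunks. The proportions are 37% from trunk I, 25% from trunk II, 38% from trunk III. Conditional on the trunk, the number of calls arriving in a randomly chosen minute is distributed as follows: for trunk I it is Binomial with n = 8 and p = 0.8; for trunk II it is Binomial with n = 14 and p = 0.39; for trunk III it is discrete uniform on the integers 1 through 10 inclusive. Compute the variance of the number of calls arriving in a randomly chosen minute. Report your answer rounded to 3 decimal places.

Per component, I: μ=6.4, E[X²]=42.24; II: μ=5.46, E[X²]=33.1422; III: μ=5.5, E[X²]=38.5.
E[X] = 0.37·6.4 + 0.25·5.46 + 0.38·5.5 = 5.823.
E[X²] = 0.37·42.24 + 0.25·33.1422 + 0.38·38.5 = 38.5444.
Var(X) = E[X²] − (E[X])² = 38.5444 − 33.9073 = 4.63702.

4.637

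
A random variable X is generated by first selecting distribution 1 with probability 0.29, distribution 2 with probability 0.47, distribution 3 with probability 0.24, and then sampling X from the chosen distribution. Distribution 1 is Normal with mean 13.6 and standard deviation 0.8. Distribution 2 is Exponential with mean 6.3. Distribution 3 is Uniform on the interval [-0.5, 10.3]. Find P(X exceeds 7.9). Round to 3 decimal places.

Conditional on each component, P(X > 7.9): 1: 1; 2: 0.28537; 3: 0.222222.
By total probability, P(X > 7.9) = 0.29·1 + 0.47·0.28537 + 0.24·0.222222 = 0.477457.

0.477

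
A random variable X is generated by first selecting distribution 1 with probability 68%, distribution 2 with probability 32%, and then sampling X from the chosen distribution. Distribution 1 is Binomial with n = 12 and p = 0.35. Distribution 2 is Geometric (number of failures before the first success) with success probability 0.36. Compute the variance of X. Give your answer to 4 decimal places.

Per component, 1: μ=4.2, E[X²]=20.37; 2: μ=1.77778, E[X²]=8.09877.
E[X] = 0.68·4.2 + 0.32·1.77778 = 3.42489.
E[X²] = 0.68·20.37 + 0.32·8.09877 = 16.4432.
Var(X) = E[X²] − (E[X])² = 16.4432 − 11.7299 = 4.71334.

4.7133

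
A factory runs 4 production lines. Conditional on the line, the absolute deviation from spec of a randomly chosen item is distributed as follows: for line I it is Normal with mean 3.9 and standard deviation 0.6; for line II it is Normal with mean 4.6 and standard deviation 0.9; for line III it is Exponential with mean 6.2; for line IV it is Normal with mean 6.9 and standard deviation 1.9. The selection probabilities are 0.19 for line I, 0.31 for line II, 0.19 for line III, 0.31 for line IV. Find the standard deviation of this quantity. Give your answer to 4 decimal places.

Per component, I: μ=3.9, E[X²]=15.57; II: μ=4.6, E[X²]=21.97; III: μ=6.2, E[X²]=76.88; IV: μ=6.9, E[X²]=51.22.
E[X] = 0.19·3.9 + 0.31·4.6 + 0.19·6.2 + 0.31·6.9 = 5.484.
E[X²] = 0.19·15.57 + 0.31·21.97 + 0.19·76.88 + 0.31·51.22 = 40.2544.
Var(X) = E[X²] − (E[X])² = 40.2544 − 30.0743 = 10.1801.
SD(X) = √10.1801 = 3.19063.

3.1906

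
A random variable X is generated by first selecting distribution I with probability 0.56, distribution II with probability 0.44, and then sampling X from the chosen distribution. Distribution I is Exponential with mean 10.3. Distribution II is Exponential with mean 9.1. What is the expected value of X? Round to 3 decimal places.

Component means — I: 10.3; II: 9.1.
E[X] = 0.56·10.3 + 0.44·9.1 = 9.772.

9.772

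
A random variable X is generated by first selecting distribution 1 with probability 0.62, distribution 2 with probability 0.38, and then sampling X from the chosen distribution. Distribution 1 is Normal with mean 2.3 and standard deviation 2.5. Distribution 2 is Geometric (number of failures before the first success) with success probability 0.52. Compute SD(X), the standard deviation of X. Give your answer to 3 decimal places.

Per component, 1: μ=2.3, E[X²]=11.54; 2: μ=0.923077, E[X²]=2.62722.
E[X] = 0.62·2.3 + 0.38·0.923077 = 1.77677.
E[X²] = 0.62·11.54 + 0.38·2.62722 = 8.15314.
Var(X) = E[X²] − (E[X])² = 8.15314 − 3.15691 = 4.99623.
SD(X) = √4.99623 = 2.23523.

2.235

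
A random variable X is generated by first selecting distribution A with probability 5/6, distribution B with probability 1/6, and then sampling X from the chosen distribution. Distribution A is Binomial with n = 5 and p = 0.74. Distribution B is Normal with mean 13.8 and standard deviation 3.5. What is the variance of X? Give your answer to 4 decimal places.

17.0114

Per component, A: μ=3.7, E[X²]=14.652; B: μ=13.8, E[X²]=202.69.
E[X] = 0.833333·3.7 + 0.166667·13.8 = 5.38333.
E[X²] = 0.833333·14.652 + 0.166667·202.69 = 45.9917.
Var(X) = E[X²] − (E[X])² = 45.9917 − 28.9803 = 17.0114.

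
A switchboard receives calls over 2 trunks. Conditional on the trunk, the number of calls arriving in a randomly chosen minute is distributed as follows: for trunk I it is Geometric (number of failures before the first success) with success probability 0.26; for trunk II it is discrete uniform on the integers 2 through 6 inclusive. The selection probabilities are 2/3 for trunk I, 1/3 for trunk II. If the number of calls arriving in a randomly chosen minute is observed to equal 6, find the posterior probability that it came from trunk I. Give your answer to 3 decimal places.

0.299

Likelihoods P(X=6 | ·): I: 0.0426937; II: 0.2.
Posterior ∝ prior × likelihood. Numerator for I: 0.666667·0.0426937 = 0.0284625.
Normalizing constant: 0.666667·0.0426937 + 0.333333·0.2 = 0.0951291.
P(I | observation) = 0.0284625 / 0.0951291 = 0.299198.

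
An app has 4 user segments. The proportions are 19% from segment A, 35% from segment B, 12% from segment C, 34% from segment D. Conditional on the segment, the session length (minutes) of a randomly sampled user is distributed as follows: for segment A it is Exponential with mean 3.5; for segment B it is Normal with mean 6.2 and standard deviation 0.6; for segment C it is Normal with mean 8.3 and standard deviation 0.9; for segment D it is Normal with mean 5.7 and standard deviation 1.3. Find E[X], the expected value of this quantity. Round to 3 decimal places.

Component means — A: 3.5; B: 6.2; C: 8.3; D: 5.7.
E[X] = 0.19·3.5 + 0.35·6.2 + 0.12·8.3 + 0.34·5.7 = 5.769.

5.769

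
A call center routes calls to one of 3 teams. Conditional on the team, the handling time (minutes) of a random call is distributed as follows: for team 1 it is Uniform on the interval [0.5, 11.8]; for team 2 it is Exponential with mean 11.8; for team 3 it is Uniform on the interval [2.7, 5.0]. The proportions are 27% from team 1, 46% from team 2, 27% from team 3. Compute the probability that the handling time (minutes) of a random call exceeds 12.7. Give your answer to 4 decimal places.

0.1568

Conditional on each team, P(X > 12.7): 1: 0; 2: 0.340864; 3: 0.
By total probability, P(X > 12.7) = 0.27·0 + 0.46·0.340864 + 0.27·0 = 0.156798.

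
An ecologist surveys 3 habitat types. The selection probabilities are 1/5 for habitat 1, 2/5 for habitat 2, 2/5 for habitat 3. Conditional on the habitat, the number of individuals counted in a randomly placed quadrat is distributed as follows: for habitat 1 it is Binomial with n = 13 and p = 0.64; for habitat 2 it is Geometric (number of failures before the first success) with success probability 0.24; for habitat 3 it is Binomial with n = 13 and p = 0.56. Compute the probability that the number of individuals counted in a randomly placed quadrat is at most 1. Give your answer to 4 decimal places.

Conditional on each habitat, P(X ≤ 1): 1: 4.11292e-05; 2: 0.4224; 3: 0.00040649.
By total probability, P(X ≤ 1) = 0.2·4.11292e-05 + 0.4·0.4224 + 0.4·0.00040649 = 0.169131.

0.1691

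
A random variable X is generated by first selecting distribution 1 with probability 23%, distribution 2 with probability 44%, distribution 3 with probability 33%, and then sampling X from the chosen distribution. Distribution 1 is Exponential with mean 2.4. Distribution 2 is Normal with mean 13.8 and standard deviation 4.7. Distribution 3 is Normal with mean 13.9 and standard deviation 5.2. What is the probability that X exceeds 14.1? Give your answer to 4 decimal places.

0.3694

Conditional on each component, P(X > 14.1): 1: 0.00280879; 2: 0.474553; 3: 0.48466.
By total probability, P(X > 14.1) = 0.23·0.00280879 + 0.44·0.474553 + 0.33·0.48466 = 0.369387.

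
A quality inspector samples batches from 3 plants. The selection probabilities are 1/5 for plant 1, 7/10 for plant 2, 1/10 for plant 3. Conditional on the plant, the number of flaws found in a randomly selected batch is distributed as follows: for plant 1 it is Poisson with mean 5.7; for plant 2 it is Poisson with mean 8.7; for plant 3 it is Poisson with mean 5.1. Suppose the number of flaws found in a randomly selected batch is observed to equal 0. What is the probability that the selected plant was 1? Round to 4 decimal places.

0.4795

Likelihoods P(X=0 | ·): 1: 0.00334597; 2: 0.000166586; 3: 0.00609675.
Posterior ∝ prior × likelihood. Numerator for 1: 0.2·0.00334597 = 0.000669193.
Normalizing constant: 0.2·0.00334597 + 0.7·0.000166586 + 0.1·0.00609675 = 0.00139548.
P(1 | observation) = 0.000669193 / 0.00139548 = 0.479544.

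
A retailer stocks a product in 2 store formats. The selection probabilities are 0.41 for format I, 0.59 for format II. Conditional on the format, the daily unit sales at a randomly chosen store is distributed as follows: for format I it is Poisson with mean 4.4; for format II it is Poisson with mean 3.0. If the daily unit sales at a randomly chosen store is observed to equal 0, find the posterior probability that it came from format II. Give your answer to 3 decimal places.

Likelihoods P(X=0 | ·): I: 0.0122773; II: 0.0497871.
Posterior ∝ prior × likelihood. Numerator for II: 0.59·0.0497871 = 0.0293744.
Normalizing constant: 0.41·0.0122773 + 0.59·0.0497871 = 0.0344081.
P(II | observation) = 0.0293744 / 0.0344081 = 0.853706.

0.854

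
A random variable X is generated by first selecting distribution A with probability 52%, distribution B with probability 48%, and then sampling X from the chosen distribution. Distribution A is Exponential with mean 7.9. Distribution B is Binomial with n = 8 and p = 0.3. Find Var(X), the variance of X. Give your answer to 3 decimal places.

40.810

Per component, A: μ=7.9, E[X²]=124.82; B: μ=2.4, E[X²]=7.44.
E[X] = 0.52·7.9 + 0.48·2.4 = 5.26.
E[X²] = 0.52·124.82 + 0.48·7.44 = 68.4776.
Var(X) = E[X²] − (E[X])² = 68.4776 − 27.6676 = 40.81.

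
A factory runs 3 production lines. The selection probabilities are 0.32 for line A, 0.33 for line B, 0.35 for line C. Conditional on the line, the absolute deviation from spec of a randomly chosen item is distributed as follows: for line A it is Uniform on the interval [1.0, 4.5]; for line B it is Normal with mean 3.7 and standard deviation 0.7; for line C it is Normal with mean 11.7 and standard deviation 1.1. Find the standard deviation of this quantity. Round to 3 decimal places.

4.168

Per component, A: μ=2.75, E[X²]=8.58333; B: μ=3.7, E[X²]=14.18; C: μ=11.7, E[X²]=138.1.
E[X] = 0.32·2.75 + 0.33·3.7 + 0.35·11.7 = 6.196.
E[X²] = 0.32·8.58333 + 0.33·14.18 + 0.35·138.1 = 55.7611.
Var(X) = E[X²] − (E[X])² = 55.7611 − 38.3904 = 17.3707.
SD(X) = √17.3707 = 4.16781.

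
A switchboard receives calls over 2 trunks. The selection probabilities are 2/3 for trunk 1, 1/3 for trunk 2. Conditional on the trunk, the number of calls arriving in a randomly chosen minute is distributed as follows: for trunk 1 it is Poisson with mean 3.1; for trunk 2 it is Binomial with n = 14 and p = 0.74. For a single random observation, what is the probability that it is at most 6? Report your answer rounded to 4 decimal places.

Conditional on each trunk, P(X ≤ 6): 1: 0.961196; 2: 0.0131924.
By total probability, P(X ≤ 6) = 0.666667·0.961196 + 0.333333·0.0131924 = 0.645195.

0.6452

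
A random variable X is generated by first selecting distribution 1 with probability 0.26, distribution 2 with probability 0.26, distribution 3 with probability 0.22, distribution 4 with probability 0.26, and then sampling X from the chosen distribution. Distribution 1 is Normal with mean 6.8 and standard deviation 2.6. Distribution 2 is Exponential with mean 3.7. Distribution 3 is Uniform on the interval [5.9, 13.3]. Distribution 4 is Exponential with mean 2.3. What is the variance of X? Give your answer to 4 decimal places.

15.3351

Per component, 1: μ=6.8, E[X²]=53; 2: μ=3.7, E[X²]=27.38; 3: μ=9.6, E[X²]=96.7233; 4: μ=2.3, E[X²]=10.58.
E[X] = 0.26·6.8 + 0.26·3.7 + 0.22·9.6 + 0.26·2.3 = 5.44.
E[X²] = 0.26·53 + 0.26·27.38 + 0.22·96.7233 + 0.26·10.58 = 44.9287.
Var(X) = E[X²] − (E[X])² = 44.9287 − 29.5936 = 15.3351.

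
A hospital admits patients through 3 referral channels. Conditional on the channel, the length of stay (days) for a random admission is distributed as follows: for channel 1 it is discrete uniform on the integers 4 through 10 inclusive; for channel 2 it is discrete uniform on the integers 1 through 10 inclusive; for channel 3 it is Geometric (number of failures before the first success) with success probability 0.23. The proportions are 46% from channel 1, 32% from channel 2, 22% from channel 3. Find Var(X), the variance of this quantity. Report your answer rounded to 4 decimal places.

Per component, 1: μ=7, E[X²]=53; 2: μ=5.5, E[X²]=38.5; 3: μ=3.34783, E[X²]=25.7637.
E[X] = 0.46·7 + 0.32·5.5 + 0.22·3.34783 = 5.71652.
E[X²] = 0.46·53 + 0.32·38.5 + 0.22·25.7637 = 42.368.
Var(X) = E[X²] − (E[X])² = 42.368 − 32.6786 = 9.68939.

9.6894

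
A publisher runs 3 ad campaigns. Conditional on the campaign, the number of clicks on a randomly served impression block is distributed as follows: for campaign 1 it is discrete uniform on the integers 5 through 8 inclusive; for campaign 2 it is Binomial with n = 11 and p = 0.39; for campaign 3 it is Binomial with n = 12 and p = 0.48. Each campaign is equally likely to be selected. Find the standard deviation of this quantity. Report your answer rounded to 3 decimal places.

Per component, 1: μ=6.5, E[X²]=43.5; 2: μ=4.29, E[X²]=21.021; 3: μ=5.76, E[X²]=36.1728.
E[X] = 0.333333·6.5 + 0.333333·4.29 + 0.333333·5.76 = 5.51667.
E[X²] = 0.333333·43.5 + 0.333333·21.021 + 0.333333·36.1728 = 33.5646.
Var(X) = E[X²] − (E[X])² = 33.5646 − 30.4336 = 3.13099.
SD(X) = √3.13099 = 1.76946.

1.769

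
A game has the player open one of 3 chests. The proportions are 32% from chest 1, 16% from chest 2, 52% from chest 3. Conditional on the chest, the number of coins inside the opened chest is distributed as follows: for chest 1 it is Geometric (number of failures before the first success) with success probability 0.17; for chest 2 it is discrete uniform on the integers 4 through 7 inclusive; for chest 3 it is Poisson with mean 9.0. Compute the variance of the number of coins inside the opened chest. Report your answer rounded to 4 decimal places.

17.9304

Per component, 1: μ=4.88235, E[X²]=52.5571; 2: μ=5.5, E[X²]=31.5; 3: μ=9, E[X²]=90.
E[X] = 0.32·4.88235 + 0.16·5.5 + 0.52·9 = 7.12235.
E[X²] = 0.32·52.5571 + 0.16·31.5 + 0.52·90 = 68.6583.
Var(X) = E[X²] − (E[X])² = 68.6583 − 50.7279 = 17.9304.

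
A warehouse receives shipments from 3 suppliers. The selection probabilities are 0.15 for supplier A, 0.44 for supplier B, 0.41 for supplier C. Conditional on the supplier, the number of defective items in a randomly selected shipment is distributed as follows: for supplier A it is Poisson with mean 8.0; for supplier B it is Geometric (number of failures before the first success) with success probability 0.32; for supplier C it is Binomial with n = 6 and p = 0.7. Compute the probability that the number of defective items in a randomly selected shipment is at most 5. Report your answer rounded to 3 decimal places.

Conditional on each supplier, P(X ≤ 5): A: 0.191236; B: 0.901133; C: 0.882351.
By total probability, P(X ≤ 5) = 0.15·0.191236 + 0.44·0.901133 + 0.41·0.882351 = 0.786948.

0.787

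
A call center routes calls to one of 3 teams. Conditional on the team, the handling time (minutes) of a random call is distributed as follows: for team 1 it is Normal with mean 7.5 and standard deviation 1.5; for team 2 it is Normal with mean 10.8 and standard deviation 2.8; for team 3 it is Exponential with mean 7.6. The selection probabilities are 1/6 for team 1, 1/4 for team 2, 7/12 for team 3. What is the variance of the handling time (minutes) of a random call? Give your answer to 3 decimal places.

37.976

Per component, 1: μ=7.5, E[X²]=58.5; 2: μ=10.8, E[X²]=124.48; 3: μ=7.6, E[X²]=115.52.
E[X] = 0.166667·7.5 + 0.25·10.8 + 0.583333·7.6 = 8.38333.
E[X²] = 0.166667·58.5 + 0.25·124.48 + 0.583333·115.52 = 108.257.
Var(X) = E[X²] − (E[X])² = 108.257 − 70.2803 = 37.9764.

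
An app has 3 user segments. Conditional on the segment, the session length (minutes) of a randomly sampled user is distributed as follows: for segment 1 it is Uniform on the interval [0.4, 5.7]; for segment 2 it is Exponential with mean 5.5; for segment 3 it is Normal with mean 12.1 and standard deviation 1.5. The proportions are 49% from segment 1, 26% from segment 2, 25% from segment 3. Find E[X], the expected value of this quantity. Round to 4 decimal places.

Component means — 1: 3.05; 2: 5.5; 3: 12.1.
E[X] = 0.49·3.05 + 0.26·5.5 + 0.25·12.1 = 5.9495.

5.9495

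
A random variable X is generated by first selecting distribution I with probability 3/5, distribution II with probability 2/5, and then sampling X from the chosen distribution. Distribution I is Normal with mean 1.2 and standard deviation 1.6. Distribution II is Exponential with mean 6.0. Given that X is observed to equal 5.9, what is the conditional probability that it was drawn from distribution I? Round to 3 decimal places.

0.074

Likelihoods f(5.9 | ·): I: 0.00333462; II: 0.0623437.
Posterior ∝ prior × likelihood. Numerator for I: 0.6·0.00333462 = 0.00200077.
Normalizing constant: 0.6·0.00333462 + 0.4·0.0623437 = 0.0269383.
P(I | observation) = 0.00200077 / 0.0269383 = 0.0742726.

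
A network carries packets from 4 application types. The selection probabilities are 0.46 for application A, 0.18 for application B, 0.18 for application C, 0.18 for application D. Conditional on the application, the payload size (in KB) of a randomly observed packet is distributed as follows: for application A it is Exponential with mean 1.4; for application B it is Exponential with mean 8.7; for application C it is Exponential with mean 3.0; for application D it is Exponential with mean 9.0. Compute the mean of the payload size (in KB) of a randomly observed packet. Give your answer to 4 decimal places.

Component means — A: 1.4; B: 8.7; C: 3; D: 9.
E[X] = 0.46·1.4 + 0.18·8.7 + 0.18·3 + 0.18·9 = 4.37.

4.3700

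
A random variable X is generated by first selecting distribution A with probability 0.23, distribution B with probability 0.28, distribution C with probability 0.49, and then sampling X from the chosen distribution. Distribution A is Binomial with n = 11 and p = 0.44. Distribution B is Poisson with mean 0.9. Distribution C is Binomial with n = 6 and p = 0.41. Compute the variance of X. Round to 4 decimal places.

Per component, A: μ=4.84, E[X²]=26.136; B: μ=0.9, E[X²]=1.71; C: μ=2.46, E[X²]=7.503.
E[X] = 0.23·4.84 + 0.28·0.9 + 0.49·2.46 = 2.5706.
E[X²] = 0.23·26.136 + 0.28·1.71 + 0.49·7.503 = 10.1666.
Var(X) = E[X²] − (E[X])² = 10.1666 − 6.60798 = 3.55857.

3.5586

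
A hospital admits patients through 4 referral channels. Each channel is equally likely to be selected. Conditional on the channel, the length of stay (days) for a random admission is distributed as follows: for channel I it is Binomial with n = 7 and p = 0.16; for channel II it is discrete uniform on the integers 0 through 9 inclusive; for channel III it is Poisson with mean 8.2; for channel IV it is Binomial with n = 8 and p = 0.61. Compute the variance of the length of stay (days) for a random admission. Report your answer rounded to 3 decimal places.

Per component, I: μ=1.12, E[X²]=2.1952; II: μ=4.5, E[X²]=28.5; III: μ=8.2, E[X²]=75.44; IV: μ=4.88, E[X²]=25.7176.
E[X] = 0.25·1.12 + 0.25·4.5 + 0.25·8.2 + 0.25·4.88 = 4.675.
E[X²] = 0.25·2.1952 + 0.25·28.5 + 0.25·75.44 + 0.25·25.7176 = 32.9632.
Var(X) = E[X²] − (E[X])² = 32.9632 − 21.8556 = 11.1076.

11.108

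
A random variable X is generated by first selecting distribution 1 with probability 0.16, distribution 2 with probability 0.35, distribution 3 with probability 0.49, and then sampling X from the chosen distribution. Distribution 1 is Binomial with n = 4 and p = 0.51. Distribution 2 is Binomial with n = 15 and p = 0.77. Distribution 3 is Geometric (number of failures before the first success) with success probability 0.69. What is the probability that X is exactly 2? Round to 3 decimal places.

Conditional on each component, P(X = 2): 1: 0.3747; 2: 3.13785e-07; 3: 0.066309.
By total probability, P(X = 2) = 0.16·0.3747 + 0.35·3.13785e-07 + 0.49·0.066309 = 0.0924435.

0.092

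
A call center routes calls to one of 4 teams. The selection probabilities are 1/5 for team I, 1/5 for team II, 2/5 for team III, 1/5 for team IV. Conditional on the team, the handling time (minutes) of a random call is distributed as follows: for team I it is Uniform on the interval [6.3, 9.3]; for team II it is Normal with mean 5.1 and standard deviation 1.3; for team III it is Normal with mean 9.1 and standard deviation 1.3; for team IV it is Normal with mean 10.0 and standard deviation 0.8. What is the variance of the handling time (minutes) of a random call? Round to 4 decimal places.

Per component, I: μ=7.8, E[X²]=61.59; II: μ=5.1, E[X²]=27.7; III: μ=9.1, E[X²]=84.5; IV: μ=10, E[X²]=100.64.
E[X] = 0.2·7.8 + 0.2·5.1 + 0.4·9.1 + 0.2·10 = 8.22.
E[X²] = 0.2·61.59 + 0.2·27.7 + 0.4·84.5 + 0.2·100.64 = 71.786.
Var(X) = E[X²] − (E[X])² = 71.786 − 67.5684 = 4.2176.

4.2176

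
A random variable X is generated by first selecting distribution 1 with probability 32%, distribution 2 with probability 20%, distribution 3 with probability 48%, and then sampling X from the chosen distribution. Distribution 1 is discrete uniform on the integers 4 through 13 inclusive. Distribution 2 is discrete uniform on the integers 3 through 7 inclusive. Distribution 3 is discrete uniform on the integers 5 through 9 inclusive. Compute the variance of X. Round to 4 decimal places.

5.5136

Per component, 1: μ=8.5, E[X²]=80.5; 2: μ=5, E[X²]=27; 3: μ=7, E[X²]=51.
E[X] = 0.32·8.5 + 0.2·5 + 0.48·7 = 7.08.
E[X²] = 0.32·80.5 + 0.2·27 + 0.48·51 = 55.64.
Var(X) = E[X²] − (E[X])² = 55.64 − 50.1264 = 5.5136.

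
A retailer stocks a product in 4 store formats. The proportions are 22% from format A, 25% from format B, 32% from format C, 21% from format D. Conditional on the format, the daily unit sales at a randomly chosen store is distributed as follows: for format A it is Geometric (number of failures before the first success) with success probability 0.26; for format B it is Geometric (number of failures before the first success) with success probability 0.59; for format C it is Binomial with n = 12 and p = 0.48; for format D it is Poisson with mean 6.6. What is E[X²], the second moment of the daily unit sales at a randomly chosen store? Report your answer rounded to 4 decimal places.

26.7145

For each component E[X²] = Var + (mean)², giving A: 19.0473; B: 1.66073; C: 36.1728; D: 50.16.
Overall E[X²] = 0.22·19.0473 + 0.25·1.66073 + 0.32·36.1728 + 0.21·50.16 = 26.7145.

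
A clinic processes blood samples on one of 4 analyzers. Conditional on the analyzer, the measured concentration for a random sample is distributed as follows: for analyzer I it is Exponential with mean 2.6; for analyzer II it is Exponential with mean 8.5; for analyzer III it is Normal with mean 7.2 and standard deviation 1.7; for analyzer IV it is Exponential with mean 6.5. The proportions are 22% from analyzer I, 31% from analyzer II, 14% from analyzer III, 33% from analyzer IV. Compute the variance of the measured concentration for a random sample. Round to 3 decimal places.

Per component, I: μ=2.6, E[X²]=13.52; II: μ=8.5, E[X²]=144.5; III: μ=7.2, E[X²]=54.73; IV: μ=6.5, E[X²]=84.5.
E[X] = 0.22·2.6 + 0.31·8.5 + 0.14·7.2 + 0.33·6.5 = 6.36.
E[X²] = 0.22·13.52 + 0.31·144.5 + 0.14·54.73 + 0.33·84.5 = 83.3166.
Var(X) = E[X²] − (E[X])² = 83.3166 − 40.4496 = 42.867.

42.867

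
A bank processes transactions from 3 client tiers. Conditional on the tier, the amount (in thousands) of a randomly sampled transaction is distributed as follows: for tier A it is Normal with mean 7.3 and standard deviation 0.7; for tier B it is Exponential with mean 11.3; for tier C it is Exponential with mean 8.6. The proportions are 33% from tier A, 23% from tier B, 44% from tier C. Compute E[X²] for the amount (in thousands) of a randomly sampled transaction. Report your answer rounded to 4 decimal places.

141.5696

For each component E[X²] = Var + (mean)², giving A: 53.78; B: 255.38; C: 147.92.
Overall E[X²] = 0.33·53.78 + 0.23·255.38 + 0.44·147.92 = 141.57.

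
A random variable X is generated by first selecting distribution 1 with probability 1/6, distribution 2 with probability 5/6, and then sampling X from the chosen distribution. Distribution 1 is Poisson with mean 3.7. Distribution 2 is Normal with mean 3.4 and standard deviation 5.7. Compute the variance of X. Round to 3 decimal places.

27.704

Per component, 1: μ=3.7, E[X²]=17.39; 2: μ=3.4, E[X²]=44.05.
E[X] = 0.166667·3.7 + 0.833333·3.4 = 3.45.
E[X²] = 0.166667·17.39 + 0.833333·44.05 = 39.6067.
Var(X) = E[X²] − (E[X])² = 39.6067 − 11.9025 = 27.7042.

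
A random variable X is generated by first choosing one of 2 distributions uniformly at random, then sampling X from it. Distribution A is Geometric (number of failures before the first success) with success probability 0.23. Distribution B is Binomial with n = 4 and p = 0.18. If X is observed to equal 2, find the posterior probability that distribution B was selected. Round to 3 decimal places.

0.489

Likelihoods P(X=2 | ·): A: 0.136367; B: 0.130715.
Posterior ∝ prior × likelihood. Numerator for B: 0.5·0.130715 = 0.0653573.
Normalizing constant: 0.5·0.136367 + 0.5·0.130715 = 0.133541.
P(B | observation) = 0.0653573 / 0.133541 = 0.489418.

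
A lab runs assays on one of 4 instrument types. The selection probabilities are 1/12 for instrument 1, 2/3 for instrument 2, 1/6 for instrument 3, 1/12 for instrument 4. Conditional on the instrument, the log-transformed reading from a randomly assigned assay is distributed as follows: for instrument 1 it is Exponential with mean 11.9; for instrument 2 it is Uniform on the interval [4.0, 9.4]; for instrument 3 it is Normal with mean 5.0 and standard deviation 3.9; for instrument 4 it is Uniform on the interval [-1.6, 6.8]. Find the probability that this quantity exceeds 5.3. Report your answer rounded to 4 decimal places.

Conditional on each instrument, P(X > 5.3): 1: 0.640582; 2: 0.759259; 3: 0.469342; 4: 0.178571.
By total probability, P(X > 5.3) = 0.0833333·0.640582 + 0.666667·0.759259 + 0.166667·0.469342 + 0.0833333·0.178571 = 0.652659.

0.6527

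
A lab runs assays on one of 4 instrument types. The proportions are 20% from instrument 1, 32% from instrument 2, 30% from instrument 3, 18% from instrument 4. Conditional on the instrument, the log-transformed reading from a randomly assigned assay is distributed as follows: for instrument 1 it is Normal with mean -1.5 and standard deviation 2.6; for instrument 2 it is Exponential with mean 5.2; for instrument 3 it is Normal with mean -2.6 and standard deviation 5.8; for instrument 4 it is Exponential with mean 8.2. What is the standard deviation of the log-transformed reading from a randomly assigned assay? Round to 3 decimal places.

7.155

Per component, 1: μ=-1.5, E[X²]=9.01; 2: μ=5.2, E[X²]=54.08; 3: μ=-2.6, E[X²]=40.4; 4: μ=8.2, E[X²]=134.48.
E[X] = 0.2·-1.5 + 0.32·5.2 + 0.3·-2.6 + 0.18·8.2 = 2.06.
E[X²] = 0.2·9.01 + 0.32·54.08 + 0.3·40.4 + 0.18·134.48 = 55.434.
Var(X) = E[X²] − (E[X])² = 55.434 − 4.2436 = 51.1904.
SD(X) = √51.1904 = 7.15475.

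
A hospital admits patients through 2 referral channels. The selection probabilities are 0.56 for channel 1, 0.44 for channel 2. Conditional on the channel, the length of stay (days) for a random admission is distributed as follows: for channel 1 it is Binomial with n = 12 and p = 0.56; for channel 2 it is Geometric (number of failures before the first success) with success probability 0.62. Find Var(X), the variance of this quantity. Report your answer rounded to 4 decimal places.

11.2807

Per component, 1: μ=6.72, E[X²]=48.1152; 2: μ=0.612903, E[X²]=1.3642.
E[X] = 0.56·6.72 + 0.44·0.612903 = 4.03288.
E[X²] = 0.56·48.1152 + 0.44·1.3642 = 27.5448.
Var(X) = E[X²] − (E[X])² = 27.5448 − 16.2641 = 11.2807.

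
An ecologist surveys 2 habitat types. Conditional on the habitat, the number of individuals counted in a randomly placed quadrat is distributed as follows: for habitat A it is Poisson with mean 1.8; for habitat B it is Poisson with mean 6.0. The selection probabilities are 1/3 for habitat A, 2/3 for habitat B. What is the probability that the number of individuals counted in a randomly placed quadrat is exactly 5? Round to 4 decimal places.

0.1158

Conditional on each habitat, P(X = 5): A: 0.0260286; B: 0.160623.
By total probability, P(X = 5) = 0.333333·0.0260286 + 0.666667·0.160623 = 0.115758.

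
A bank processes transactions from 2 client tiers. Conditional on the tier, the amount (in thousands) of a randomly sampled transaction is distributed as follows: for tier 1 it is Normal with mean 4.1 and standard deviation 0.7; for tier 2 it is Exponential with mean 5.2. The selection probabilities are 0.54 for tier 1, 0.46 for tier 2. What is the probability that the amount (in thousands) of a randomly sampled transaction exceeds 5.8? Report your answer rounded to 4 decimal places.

0.1549

Conditional on each tier, P(X > 5.8): 1: 0.00757922; 2: 0.327789.
By total probability, P(X > 5.8) = 0.54·0.00757922 + 0.46·0.327789 = 0.154876.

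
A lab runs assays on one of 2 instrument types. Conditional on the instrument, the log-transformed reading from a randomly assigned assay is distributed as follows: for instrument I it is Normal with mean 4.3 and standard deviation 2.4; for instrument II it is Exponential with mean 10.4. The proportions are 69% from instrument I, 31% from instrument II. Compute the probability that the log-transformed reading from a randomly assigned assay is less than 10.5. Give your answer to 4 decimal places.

0.8837

Conditional on each instrument, P(X < 10.5): I: 0.995107; II: 0.635641.
By total probability, P(X < 10.5) = 0.69·0.995107 + 0.31·0.635641 = 0.883673.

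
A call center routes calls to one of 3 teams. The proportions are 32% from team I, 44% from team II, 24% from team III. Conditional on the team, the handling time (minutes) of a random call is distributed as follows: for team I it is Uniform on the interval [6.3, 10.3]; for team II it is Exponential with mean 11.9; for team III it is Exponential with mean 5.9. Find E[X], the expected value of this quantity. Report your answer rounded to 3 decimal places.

9.308

Component means — I: 8.3; II: 11.9; III: 5.9.
E[X] = 0.32·8.3 + 0.44·11.9 + 0.24·5.9 = 9.308.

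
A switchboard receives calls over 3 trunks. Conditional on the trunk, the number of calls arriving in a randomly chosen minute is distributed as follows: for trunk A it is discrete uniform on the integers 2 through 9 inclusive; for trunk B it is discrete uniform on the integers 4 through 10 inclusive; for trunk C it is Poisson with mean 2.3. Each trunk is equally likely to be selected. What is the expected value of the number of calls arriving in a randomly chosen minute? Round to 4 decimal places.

Component means — A: 5.5; B: 7; C: 2.3.
E[X] = 0.333333·5.5 + 0.333333·7 + 0.333333·2.3 = 4.93333.

4.9333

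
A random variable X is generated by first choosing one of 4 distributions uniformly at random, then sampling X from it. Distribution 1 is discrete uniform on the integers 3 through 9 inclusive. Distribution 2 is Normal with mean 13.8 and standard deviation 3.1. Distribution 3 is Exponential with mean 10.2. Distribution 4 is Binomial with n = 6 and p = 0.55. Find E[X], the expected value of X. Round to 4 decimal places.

8.3250

Component means — 1: 6; 2: 13.8; 3: 10.2; 4: 3.3.
E[X] = 0.25·6 + 0.25·13.8 + 0.25·10.2 + 0.25·3.3 = 8.325.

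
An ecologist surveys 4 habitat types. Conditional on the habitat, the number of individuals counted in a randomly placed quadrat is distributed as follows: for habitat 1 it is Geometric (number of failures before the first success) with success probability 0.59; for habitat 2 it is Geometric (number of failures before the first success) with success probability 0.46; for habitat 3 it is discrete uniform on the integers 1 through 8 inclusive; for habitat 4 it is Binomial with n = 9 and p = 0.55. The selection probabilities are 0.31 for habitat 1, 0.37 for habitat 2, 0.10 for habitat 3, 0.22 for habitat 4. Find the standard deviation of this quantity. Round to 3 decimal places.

2.368

Per component, 1: μ=0.694915, E[X²]=1.66073; 2: μ=1.17391, E[X²]=3.93006; 3: μ=4.5, E[X²]=25.5; 4: μ=4.95, E[X²]=26.73.
E[X] = 0.31·0.694915 + 0.37·1.17391 + 0.1·4.5 + 0.22·4.95 = 2.18877.
E[X²] = 0.31·1.66073 + 0.37·3.93006 + 0.1·25.5 + 0.22·26.73 = 10.3995.
Var(X) = E[X²] − (E[X])² = 10.3995 − 4.79072 = 5.60883.
SD(X) = √5.60883 = 2.3683.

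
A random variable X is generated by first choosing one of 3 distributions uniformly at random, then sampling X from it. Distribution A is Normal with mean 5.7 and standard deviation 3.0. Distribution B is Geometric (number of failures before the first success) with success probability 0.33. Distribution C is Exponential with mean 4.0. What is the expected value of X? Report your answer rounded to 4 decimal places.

Component means — A: 5.7; B: 2.0303; C: 4.
E[X] = 0.333333·5.7 + 0.333333·2.0303 + 0.333333·4 = 3.9101.

3.9101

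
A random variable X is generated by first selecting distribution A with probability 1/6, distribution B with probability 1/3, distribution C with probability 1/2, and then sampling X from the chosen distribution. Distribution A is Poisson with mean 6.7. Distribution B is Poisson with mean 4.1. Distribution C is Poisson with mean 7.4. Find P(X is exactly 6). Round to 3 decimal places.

Conditional on each component, P(X = 6): A: 0.154648; B: 0.109336; C: 0.139405.
By total probability, P(X = 6) = 0.166667·0.154648 + 0.333333·0.109336 + 0.5·0.139405 = 0.131922.

0.132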